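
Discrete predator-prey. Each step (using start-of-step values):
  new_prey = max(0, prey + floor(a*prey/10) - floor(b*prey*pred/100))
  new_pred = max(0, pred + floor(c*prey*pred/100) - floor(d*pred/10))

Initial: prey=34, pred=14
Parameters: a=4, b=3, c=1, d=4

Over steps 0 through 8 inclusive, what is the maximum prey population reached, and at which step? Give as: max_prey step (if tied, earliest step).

Answer: 43 8

Derivation:
Step 1: prey: 34+13-14=33; pred: 14+4-5=13
Step 2: prey: 33+13-12=34; pred: 13+4-5=12
Step 3: prey: 34+13-12=35; pred: 12+4-4=12
Step 4: prey: 35+14-12=37; pred: 12+4-4=12
Step 5: prey: 37+14-13=38; pred: 12+4-4=12
Step 6: prey: 38+15-13=40; pred: 12+4-4=12
Step 7: prey: 40+16-14=42; pred: 12+4-4=12
Step 8: prey: 42+16-15=43; pred: 12+5-4=13
Max prey = 43 at step 8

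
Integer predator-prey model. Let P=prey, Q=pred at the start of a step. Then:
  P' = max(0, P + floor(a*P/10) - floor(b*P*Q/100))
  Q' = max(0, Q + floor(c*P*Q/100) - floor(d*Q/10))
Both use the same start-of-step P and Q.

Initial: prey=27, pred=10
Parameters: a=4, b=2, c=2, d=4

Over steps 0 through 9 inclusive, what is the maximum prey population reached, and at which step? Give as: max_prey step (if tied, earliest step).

Step 1: prey: 27+10-5=32; pred: 10+5-4=11
Step 2: prey: 32+12-7=37; pred: 11+7-4=14
Step 3: prey: 37+14-10=41; pred: 14+10-5=19
Step 4: prey: 41+16-15=42; pred: 19+15-7=27
Step 5: prey: 42+16-22=36; pred: 27+22-10=39
Step 6: prey: 36+14-28=22; pred: 39+28-15=52
Step 7: prey: 22+8-22=8; pred: 52+22-20=54
Step 8: prey: 8+3-8=3; pred: 54+8-21=41
Step 9: prey: 3+1-2=2; pred: 41+2-16=27
Max prey = 42 at step 4

Answer: 42 4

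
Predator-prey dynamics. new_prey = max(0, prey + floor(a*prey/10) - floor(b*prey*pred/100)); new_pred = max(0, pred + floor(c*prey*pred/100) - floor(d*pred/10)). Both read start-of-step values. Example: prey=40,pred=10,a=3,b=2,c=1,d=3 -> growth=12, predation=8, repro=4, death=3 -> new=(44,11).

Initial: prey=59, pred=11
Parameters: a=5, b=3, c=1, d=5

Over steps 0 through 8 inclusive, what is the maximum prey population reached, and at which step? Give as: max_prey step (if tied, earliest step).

Answer: 85 3

Derivation:
Step 1: prey: 59+29-19=69; pred: 11+6-5=12
Step 2: prey: 69+34-24=79; pred: 12+8-6=14
Step 3: prey: 79+39-33=85; pred: 14+11-7=18
Step 4: prey: 85+42-45=82; pred: 18+15-9=24
Step 5: prey: 82+41-59=64; pred: 24+19-12=31
Step 6: prey: 64+32-59=37; pred: 31+19-15=35
Step 7: prey: 37+18-38=17; pred: 35+12-17=30
Step 8: prey: 17+8-15=10; pred: 30+5-15=20
Max prey = 85 at step 3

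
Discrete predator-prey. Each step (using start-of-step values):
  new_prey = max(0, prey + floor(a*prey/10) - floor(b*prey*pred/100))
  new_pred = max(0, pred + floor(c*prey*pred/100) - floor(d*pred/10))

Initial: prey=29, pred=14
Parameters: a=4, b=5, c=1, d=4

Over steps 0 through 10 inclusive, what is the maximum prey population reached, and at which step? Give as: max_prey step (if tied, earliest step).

Step 1: prey: 29+11-20=20; pred: 14+4-5=13
Step 2: prey: 20+8-13=15; pred: 13+2-5=10
Step 3: prey: 15+6-7=14; pred: 10+1-4=7
Step 4: prey: 14+5-4=15; pred: 7+0-2=5
Step 5: prey: 15+6-3=18; pred: 5+0-2=3
Step 6: prey: 18+7-2=23; pred: 3+0-1=2
Step 7: prey: 23+9-2=30; pred: 2+0-0=2
Step 8: prey: 30+12-3=39; pred: 2+0-0=2
Step 9: prey: 39+15-3=51; pred: 2+0-0=2
Step 10: prey: 51+20-5=66; pred: 2+1-0=3
Max prey = 66 at step 10

Answer: 66 10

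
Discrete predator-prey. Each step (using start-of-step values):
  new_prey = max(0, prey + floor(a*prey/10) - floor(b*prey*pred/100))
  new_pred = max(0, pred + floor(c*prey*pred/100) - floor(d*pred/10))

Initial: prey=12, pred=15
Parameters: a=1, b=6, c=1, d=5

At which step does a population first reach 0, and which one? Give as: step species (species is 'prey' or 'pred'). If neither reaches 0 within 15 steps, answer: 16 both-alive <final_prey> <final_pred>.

Answer: 16 both-alive 2 1

Derivation:
Step 1: prey: 12+1-10=3; pred: 15+1-7=9
Step 2: prey: 3+0-1=2; pred: 9+0-4=5
Step 3: prey: 2+0-0=2; pred: 5+0-2=3
Step 4: prey: 2+0-0=2; pred: 3+0-1=2
Step 5: prey: 2+0-0=2; pred: 2+0-1=1
Step 6: prey: 2+0-0=2; pred: 1+0-0=1
Steps 7-15: state stable at prey=2, pred=1 (no change)
No extinction within 15 steps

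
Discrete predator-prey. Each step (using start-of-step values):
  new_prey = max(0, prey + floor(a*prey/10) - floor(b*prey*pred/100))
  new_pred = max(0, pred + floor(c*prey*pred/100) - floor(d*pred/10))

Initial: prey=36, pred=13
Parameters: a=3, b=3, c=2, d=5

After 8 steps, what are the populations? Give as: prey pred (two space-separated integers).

Step 1: prey: 36+10-14=32; pred: 13+9-6=16
Step 2: prey: 32+9-15=26; pred: 16+10-8=18
Step 3: prey: 26+7-14=19; pred: 18+9-9=18
Step 4: prey: 19+5-10=14; pred: 18+6-9=15
Step 5: prey: 14+4-6=12; pred: 15+4-7=12
Step 6: prey: 12+3-4=11; pred: 12+2-6=8
Step 7: prey: 11+3-2=12; pred: 8+1-4=5
Step 8: prey: 12+3-1=14; pred: 5+1-2=4

Answer: 14 4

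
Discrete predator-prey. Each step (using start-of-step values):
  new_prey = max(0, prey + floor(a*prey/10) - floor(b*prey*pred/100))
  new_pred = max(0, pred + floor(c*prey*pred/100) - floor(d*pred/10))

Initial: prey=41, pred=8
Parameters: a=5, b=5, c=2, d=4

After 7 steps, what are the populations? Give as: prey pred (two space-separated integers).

Step 1: prey: 41+20-16=45; pred: 8+6-3=11
Step 2: prey: 45+22-24=43; pred: 11+9-4=16
Step 3: prey: 43+21-34=30; pred: 16+13-6=23
Step 4: prey: 30+15-34=11; pred: 23+13-9=27
Step 5: prey: 11+5-14=2; pred: 27+5-10=22
Step 6: prey: 2+1-2=1; pred: 22+0-8=14
Step 7: prey: 1+0-0=1; pred: 14+0-5=9

Answer: 1 9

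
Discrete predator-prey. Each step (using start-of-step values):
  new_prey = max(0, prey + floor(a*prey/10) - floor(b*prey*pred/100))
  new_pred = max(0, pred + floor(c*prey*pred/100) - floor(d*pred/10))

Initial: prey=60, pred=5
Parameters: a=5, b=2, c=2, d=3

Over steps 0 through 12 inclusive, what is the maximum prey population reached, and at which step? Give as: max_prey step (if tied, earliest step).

Answer: 115 3

Derivation:
Step 1: prey: 60+30-6=84; pred: 5+6-1=10
Step 2: prey: 84+42-16=110; pred: 10+16-3=23
Step 3: prey: 110+55-50=115; pred: 23+50-6=67
Step 4: prey: 115+57-154=18; pred: 67+154-20=201
Step 5: prey: 18+9-72=0; pred: 201+72-60=213
Step 6: prey: 0+0-0=0; pred: 213+0-63=150
Step 7: prey: 0+0-0=0; pred: 150+0-45=105
Step 8: prey: 0+0-0=0; pred: 105+0-31=74
Step 9: prey: 0+0-0=0; pred: 74+0-22=52
Step 10: prey: 0+0-0=0; pred: 52+0-15=37
Step 11: prey: 0+0-0=0; pred: 37+0-11=26
Step 12: prey: 0+0-0=0; pred: 26+0-7=19
Max prey = 115 at step 3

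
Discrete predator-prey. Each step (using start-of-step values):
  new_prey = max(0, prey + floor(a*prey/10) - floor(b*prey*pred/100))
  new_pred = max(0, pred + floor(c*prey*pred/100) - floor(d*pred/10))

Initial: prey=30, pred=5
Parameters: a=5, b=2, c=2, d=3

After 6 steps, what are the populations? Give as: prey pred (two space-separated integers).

Answer: 0 186

Derivation:
Step 1: prey: 30+15-3=42; pred: 5+3-1=7
Step 2: prey: 42+21-5=58; pred: 7+5-2=10
Step 3: prey: 58+29-11=76; pred: 10+11-3=18
Step 4: prey: 76+38-27=87; pred: 18+27-5=40
Step 5: prey: 87+43-69=61; pred: 40+69-12=97
Step 6: prey: 61+30-118=0; pred: 97+118-29=186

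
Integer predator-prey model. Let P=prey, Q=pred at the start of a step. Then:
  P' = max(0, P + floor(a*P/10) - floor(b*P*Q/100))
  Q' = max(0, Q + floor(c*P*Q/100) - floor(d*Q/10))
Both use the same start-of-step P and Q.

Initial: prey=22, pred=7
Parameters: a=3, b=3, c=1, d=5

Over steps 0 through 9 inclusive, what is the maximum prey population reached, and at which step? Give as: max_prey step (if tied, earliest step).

Step 1: prey: 22+6-4=24; pred: 7+1-3=5
Step 2: prey: 24+7-3=28; pred: 5+1-2=4
Step 3: prey: 28+8-3=33; pred: 4+1-2=3
Step 4: prey: 33+9-2=40; pred: 3+0-1=2
Step 5: prey: 40+12-2=50; pred: 2+0-1=1
Step 6: prey: 50+15-1=64; pred: 1+0-0=1
Step 7: prey: 64+19-1=82; pred: 1+0-0=1
Step 8: prey: 82+24-2=104; pred: 1+0-0=1
Step 9: prey: 104+31-3=132; pred: 1+1-0=2
Max prey = 132 at step 9

Answer: 132 9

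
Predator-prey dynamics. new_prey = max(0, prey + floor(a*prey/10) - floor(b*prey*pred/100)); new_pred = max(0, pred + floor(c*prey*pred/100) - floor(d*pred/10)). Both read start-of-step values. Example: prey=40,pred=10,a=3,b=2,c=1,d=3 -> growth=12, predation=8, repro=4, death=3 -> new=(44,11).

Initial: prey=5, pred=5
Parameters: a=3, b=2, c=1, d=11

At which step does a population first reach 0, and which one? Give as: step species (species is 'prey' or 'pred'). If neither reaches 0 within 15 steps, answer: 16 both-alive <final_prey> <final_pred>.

Answer: 1 pred

Derivation:
Step 1: prey: 5+1-0=6; pred: 5+0-5=0
First extinction: pred at step 1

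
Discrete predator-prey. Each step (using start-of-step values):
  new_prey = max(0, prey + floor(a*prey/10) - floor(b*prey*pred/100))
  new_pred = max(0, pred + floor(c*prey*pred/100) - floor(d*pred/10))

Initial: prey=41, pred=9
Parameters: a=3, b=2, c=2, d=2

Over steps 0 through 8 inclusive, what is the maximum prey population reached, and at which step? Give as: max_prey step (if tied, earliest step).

Answer: 46 1

Derivation:
Step 1: prey: 41+12-7=46; pred: 9+7-1=15
Step 2: prey: 46+13-13=46; pred: 15+13-3=25
Step 3: prey: 46+13-23=36; pred: 25+23-5=43
Step 4: prey: 36+10-30=16; pred: 43+30-8=65
Step 5: prey: 16+4-20=0; pred: 65+20-13=72
Step 6: prey: 0+0-0=0; pred: 72+0-14=58
Step 7: prey: 0+0-0=0; pred: 58+0-11=47
Step 8: prey: 0+0-0=0; pred: 47+0-9=38
Max prey = 46 at step 1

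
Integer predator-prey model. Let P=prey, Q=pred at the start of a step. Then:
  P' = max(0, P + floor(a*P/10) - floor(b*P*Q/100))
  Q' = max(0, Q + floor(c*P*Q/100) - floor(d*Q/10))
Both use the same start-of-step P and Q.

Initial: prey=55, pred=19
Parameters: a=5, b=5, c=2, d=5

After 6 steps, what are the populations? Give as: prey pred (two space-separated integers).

Answer: 0 3

Derivation:
Step 1: prey: 55+27-52=30; pred: 19+20-9=30
Step 2: prey: 30+15-45=0; pred: 30+18-15=33
Step 3: prey: 0+0-0=0; pred: 33+0-16=17
Step 4: prey: 0+0-0=0; pred: 17+0-8=9
Step 5: prey: 0+0-0=0; pred: 9+0-4=5
Step 6: prey: 0+0-0=0; pred: 5+0-2=3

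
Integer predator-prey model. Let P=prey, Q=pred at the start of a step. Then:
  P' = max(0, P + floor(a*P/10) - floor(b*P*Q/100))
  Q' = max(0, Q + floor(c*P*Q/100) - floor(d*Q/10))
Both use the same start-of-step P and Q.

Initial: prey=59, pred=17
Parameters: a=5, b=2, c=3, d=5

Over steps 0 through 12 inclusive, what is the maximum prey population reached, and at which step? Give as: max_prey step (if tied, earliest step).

Answer: 68 1

Derivation:
Step 1: prey: 59+29-20=68; pred: 17+30-8=39
Step 2: prey: 68+34-53=49; pred: 39+79-19=99
Step 3: prey: 49+24-97=0; pred: 99+145-49=195
Step 4: prey: 0+0-0=0; pred: 195+0-97=98
Step 5: prey: 0+0-0=0; pred: 98+0-49=49
Step 6: prey: 0+0-0=0; pred: 49+0-24=25
Step 7: prey: 0+0-0=0; pred: 25+0-12=13
Step 8: prey: 0+0-0=0; pred: 13+0-6=7
Step 9: prey: 0+0-0=0; pred: 7+0-3=4
Step 10: prey: 0+0-0=0; pred: 4+0-2=2
Step 11: prey: 0+0-0=0; pred: 2+0-1=1
Step 12: prey: 0+0-0=0; pred: 1+0-0=1
Max prey = 68 at step 1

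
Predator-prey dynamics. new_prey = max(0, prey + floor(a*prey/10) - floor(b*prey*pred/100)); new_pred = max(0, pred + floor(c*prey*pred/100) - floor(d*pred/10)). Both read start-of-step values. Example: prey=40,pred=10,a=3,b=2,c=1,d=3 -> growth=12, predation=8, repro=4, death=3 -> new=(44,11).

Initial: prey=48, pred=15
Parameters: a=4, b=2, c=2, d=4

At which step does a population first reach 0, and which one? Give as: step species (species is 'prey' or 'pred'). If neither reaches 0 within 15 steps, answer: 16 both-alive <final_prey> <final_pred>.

Answer: 5 prey

Derivation:
Step 1: prey: 48+19-14=53; pred: 15+14-6=23
Step 2: prey: 53+21-24=50; pred: 23+24-9=38
Step 3: prey: 50+20-38=32; pred: 38+38-15=61
Step 4: prey: 32+12-39=5; pred: 61+39-24=76
Step 5: prey: 5+2-7=0; pred: 76+7-30=53
First extinction: prey at step 5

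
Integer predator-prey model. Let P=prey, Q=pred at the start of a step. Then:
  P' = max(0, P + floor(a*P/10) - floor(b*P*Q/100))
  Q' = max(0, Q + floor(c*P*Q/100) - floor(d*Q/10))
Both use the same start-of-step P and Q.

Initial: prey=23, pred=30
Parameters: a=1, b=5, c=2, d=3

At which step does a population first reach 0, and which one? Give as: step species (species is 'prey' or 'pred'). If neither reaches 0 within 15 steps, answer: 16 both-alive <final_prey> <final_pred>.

Step 1: prey: 23+2-34=0; pred: 30+13-9=34
First extinction: prey at step 1

Answer: 1 prey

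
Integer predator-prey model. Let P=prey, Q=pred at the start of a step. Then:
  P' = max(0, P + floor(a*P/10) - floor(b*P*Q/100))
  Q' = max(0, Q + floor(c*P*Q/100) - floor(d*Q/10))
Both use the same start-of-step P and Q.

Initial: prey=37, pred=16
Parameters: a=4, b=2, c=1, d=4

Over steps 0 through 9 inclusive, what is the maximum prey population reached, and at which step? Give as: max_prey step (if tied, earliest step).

Step 1: prey: 37+14-11=40; pred: 16+5-6=15
Step 2: prey: 40+16-12=44; pred: 15+6-6=15
Step 3: prey: 44+17-13=48; pred: 15+6-6=15
Step 4: prey: 48+19-14=53; pred: 15+7-6=16
Step 5: prey: 53+21-16=58; pred: 16+8-6=18
Step 6: prey: 58+23-20=61; pred: 18+10-7=21
Step 7: prey: 61+24-25=60; pred: 21+12-8=25
Step 8: prey: 60+24-30=54; pred: 25+15-10=30
Step 9: prey: 54+21-32=43; pred: 30+16-12=34
Max prey = 61 at step 6

Answer: 61 6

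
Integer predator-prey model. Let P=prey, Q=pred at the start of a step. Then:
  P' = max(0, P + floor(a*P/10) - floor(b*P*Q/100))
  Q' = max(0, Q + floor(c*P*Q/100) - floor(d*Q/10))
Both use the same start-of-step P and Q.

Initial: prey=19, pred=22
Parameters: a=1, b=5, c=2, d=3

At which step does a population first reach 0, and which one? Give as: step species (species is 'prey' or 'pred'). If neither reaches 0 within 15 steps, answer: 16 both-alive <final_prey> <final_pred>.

Answer: 1 prey

Derivation:
Step 1: prey: 19+1-20=0; pred: 22+8-6=24
First extinction: prey at step 1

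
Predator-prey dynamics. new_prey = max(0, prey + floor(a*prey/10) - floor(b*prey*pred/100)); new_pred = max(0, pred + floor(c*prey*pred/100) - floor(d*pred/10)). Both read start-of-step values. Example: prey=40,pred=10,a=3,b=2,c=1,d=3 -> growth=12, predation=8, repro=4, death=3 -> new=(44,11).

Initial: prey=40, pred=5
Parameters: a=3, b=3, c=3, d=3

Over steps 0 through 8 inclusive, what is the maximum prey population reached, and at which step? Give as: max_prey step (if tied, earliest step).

Answer: 46 1

Derivation:
Step 1: prey: 40+12-6=46; pred: 5+6-1=10
Step 2: prey: 46+13-13=46; pred: 10+13-3=20
Step 3: prey: 46+13-27=32; pred: 20+27-6=41
Step 4: prey: 32+9-39=2; pred: 41+39-12=68
Step 5: prey: 2+0-4=0; pred: 68+4-20=52
Step 6: prey: 0+0-0=0; pred: 52+0-15=37
Step 7: prey: 0+0-0=0; pred: 37+0-11=26
Step 8: prey: 0+0-0=0; pred: 26+0-7=19
Max prey = 46 at step 1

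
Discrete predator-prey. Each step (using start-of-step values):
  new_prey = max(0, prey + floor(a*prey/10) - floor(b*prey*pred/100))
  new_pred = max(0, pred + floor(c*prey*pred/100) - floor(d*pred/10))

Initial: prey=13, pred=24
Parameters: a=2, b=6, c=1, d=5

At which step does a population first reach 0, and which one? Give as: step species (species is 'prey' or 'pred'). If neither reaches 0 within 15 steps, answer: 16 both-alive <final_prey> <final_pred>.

Step 1: prey: 13+2-18=0; pred: 24+3-12=15
First extinction: prey at step 1

Answer: 1 prey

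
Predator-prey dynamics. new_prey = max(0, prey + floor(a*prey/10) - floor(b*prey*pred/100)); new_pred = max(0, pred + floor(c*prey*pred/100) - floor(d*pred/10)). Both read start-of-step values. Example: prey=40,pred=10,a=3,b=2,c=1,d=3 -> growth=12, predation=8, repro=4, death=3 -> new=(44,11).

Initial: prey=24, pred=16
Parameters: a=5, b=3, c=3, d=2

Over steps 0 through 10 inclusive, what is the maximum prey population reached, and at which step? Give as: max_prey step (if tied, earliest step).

Step 1: prey: 24+12-11=25; pred: 16+11-3=24
Step 2: prey: 25+12-18=19; pred: 24+18-4=38
Step 3: prey: 19+9-21=7; pred: 38+21-7=52
Step 4: prey: 7+3-10=0; pred: 52+10-10=52
Step 5: prey: 0+0-0=0; pred: 52+0-10=42
Step 6: prey: 0+0-0=0; pred: 42+0-8=34
Step 7: prey: 0+0-0=0; pred: 34+0-6=28
Step 8: prey: 0+0-0=0; pred: 28+0-5=23
Step 9: prey: 0+0-0=0; pred: 23+0-4=19
Step 10: prey: 0+0-0=0; pred: 19+0-3=16
Max prey = 25 at step 1

Answer: 25 1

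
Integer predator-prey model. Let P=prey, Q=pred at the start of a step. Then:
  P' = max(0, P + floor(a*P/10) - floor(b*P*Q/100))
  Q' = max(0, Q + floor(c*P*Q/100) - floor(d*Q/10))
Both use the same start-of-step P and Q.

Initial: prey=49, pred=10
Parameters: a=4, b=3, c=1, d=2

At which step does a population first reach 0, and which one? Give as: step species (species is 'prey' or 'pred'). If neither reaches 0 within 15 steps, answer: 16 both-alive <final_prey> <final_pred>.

Step 1: prey: 49+19-14=54; pred: 10+4-2=12
Step 2: prey: 54+21-19=56; pred: 12+6-2=16
Step 3: prey: 56+22-26=52; pred: 16+8-3=21
Step 4: prey: 52+20-32=40; pred: 21+10-4=27
Step 5: prey: 40+16-32=24; pred: 27+10-5=32
Step 6: prey: 24+9-23=10; pred: 32+7-6=33
Step 7: prey: 10+4-9=5; pred: 33+3-6=30
Step 8: prey: 5+2-4=3; pred: 30+1-6=25
Step 9: prey: 3+1-2=2; pred: 25+0-5=20
Step 10: prey: 2+0-1=1; pred: 20+0-4=16
Step 11: prey: 1+0-0=1; pred: 16+0-3=13
Step 12: prey: 1+0-0=1; pred: 13+0-2=11
Step 13: prey: 1+0-0=1; pred: 11+0-2=9
Step 14: prey: 1+0-0=1; pred: 9+0-1=8
Step 15: prey: 1+0-0=1; pred: 8+0-1=7
No extinction within 15 steps

Answer: 16 both-alive 1 7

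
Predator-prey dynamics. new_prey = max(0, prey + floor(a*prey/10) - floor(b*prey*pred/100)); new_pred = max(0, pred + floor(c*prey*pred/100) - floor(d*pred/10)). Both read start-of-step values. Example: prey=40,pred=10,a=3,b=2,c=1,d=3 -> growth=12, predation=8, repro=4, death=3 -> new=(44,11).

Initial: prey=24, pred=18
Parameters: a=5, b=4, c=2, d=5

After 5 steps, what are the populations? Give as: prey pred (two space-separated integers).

Step 1: prey: 24+12-17=19; pred: 18+8-9=17
Step 2: prey: 19+9-12=16; pred: 17+6-8=15
Step 3: prey: 16+8-9=15; pred: 15+4-7=12
Step 4: prey: 15+7-7=15; pred: 12+3-6=9
Step 5: prey: 15+7-5=17; pred: 9+2-4=7

Answer: 17 7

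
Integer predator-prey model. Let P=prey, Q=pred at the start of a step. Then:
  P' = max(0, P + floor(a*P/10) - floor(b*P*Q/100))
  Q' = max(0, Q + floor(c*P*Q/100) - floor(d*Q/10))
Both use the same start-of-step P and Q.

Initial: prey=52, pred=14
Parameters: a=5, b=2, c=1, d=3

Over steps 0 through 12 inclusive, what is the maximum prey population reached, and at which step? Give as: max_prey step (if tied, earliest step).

Answer: 79 3

Derivation:
Step 1: prey: 52+26-14=64; pred: 14+7-4=17
Step 2: prey: 64+32-21=75; pred: 17+10-5=22
Step 3: prey: 75+37-33=79; pred: 22+16-6=32
Step 4: prey: 79+39-50=68; pred: 32+25-9=48
Step 5: prey: 68+34-65=37; pred: 48+32-14=66
Step 6: prey: 37+18-48=7; pred: 66+24-19=71
Step 7: prey: 7+3-9=1; pred: 71+4-21=54
Step 8: prey: 1+0-1=0; pred: 54+0-16=38
Step 9: prey: 0+0-0=0; pred: 38+0-11=27
Step 10: prey: 0+0-0=0; pred: 27+0-8=19
Step 11: prey: 0+0-0=0; pred: 19+0-5=14
Step 12: prey: 0+0-0=0; pred: 14+0-4=10
Max prey = 79 at step 3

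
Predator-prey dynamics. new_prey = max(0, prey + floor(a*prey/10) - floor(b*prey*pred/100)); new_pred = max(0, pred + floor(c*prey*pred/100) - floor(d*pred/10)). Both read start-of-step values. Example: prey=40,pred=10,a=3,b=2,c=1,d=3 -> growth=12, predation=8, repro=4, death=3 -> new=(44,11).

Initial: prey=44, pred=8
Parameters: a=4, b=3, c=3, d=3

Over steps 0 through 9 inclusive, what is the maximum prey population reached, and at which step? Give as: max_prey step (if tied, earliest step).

Answer: 51 1

Derivation:
Step 1: prey: 44+17-10=51; pred: 8+10-2=16
Step 2: prey: 51+20-24=47; pred: 16+24-4=36
Step 3: prey: 47+18-50=15; pred: 36+50-10=76
Step 4: prey: 15+6-34=0; pred: 76+34-22=88
Step 5: prey: 0+0-0=0; pred: 88+0-26=62
Step 6: prey: 0+0-0=0; pred: 62+0-18=44
Step 7: prey: 0+0-0=0; pred: 44+0-13=31
Step 8: prey: 0+0-0=0; pred: 31+0-9=22
Step 9: prey: 0+0-0=0; pred: 22+0-6=16
Max prey = 51 at step 1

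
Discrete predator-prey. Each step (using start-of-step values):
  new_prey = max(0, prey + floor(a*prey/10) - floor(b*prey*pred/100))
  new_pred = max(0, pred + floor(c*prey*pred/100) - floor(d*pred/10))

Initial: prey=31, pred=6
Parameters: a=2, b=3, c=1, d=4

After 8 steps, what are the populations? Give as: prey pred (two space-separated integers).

Answer: 53 4

Derivation:
Step 1: prey: 31+6-5=32; pred: 6+1-2=5
Step 2: prey: 32+6-4=34; pred: 5+1-2=4
Step 3: prey: 34+6-4=36; pred: 4+1-1=4
Step 4: prey: 36+7-4=39; pred: 4+1-1=4
Step 5: prey: 39+7-4=42; pred: 4+1-1=4
Step 6: prey: 42+8-5=45; pred: 4+1-1=4
Step 7: prey: 45+9-5=49; pred: 4+1-1=4
Step 8: prey: 49+9-5=53; pred: 4+1-1=4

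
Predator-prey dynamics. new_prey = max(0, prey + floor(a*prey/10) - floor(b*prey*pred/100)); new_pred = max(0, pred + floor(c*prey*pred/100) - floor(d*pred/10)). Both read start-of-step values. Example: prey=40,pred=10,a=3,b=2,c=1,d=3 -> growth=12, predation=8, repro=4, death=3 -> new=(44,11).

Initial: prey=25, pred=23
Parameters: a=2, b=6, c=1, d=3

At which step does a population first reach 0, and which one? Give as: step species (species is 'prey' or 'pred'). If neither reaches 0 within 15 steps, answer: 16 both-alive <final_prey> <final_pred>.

Step 1: prey: 25+5-34=0; pred: 23+5-6=22
First extinction: prey at step 1

Answer: 1 prey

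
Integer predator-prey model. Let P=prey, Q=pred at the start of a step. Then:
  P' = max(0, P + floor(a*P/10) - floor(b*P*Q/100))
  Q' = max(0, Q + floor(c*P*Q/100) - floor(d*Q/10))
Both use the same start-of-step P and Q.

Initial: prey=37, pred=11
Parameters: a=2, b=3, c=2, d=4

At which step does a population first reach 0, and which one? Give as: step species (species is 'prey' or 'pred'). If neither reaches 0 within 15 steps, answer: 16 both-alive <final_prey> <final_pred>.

Answer: 16 both-alive 16 2

Derivation:
Step 1: prey: 37+7-12=32; pred: 11+8-4=15
Step 2: prey: 32+6-14=24; pred: 15+9-6=18
Step 3: prey: 24+4-12=16; pred: 18+8-7=19
Step 4: prey: 16+3-9=10; pred: 19+6-7=18
Step 5: prey: 10+2-5=7; pred: 18+3-7=14
Step 6: prey: 7+1-2=6; pred: 14+1-5=10
Step 7: prey: 6+1-1=6; pred: 10+1-4=7
Step 8: prey: 6+1-1=6; pred: 7+0-2=5
Step 9: prey: 6+1-0=7; pred: 5+0-2=3
Step 10: prey: 7+1-0=8; pred: 3+0-1=2
Step 11: prey: 8+1-0=9; pred: 2+0-0=2
Step 12: prey: 9+1-0=10; pred: 2+0-0=2
Step 13: prey: 10+2-0=12; pred: 2+0-0=2
Step 14: prey: 12+2-0=14; pred: 2+0-0=2
Step 15: prey: 14+2-0=16; pred: 2+0-0=2
No extinction within 15 steps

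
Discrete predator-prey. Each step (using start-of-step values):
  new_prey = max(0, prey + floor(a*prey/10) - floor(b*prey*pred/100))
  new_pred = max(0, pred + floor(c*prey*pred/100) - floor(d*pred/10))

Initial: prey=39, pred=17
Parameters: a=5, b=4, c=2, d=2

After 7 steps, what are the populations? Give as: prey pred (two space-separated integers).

Answer: 0 19

Derivation:
Step 1: prey: 39+19-26=32; pred: 17+13-3=27
Step 2: prey: 32+16-34=14; pred: 27+17-5=39
Step 3: prey: 14+7-21=0; pred: 39+10-7=42
Step 4: prey: 0+0-0=0; pred: 42+0-8=34
Step 5: prey: 0+0-0=0; pred: 34+0-6=28
Step 6: prey: 0+0-0=0; pred: 28+0-5=23
Step 7: prey: 0+0-0=0; pred: 23+0-4=19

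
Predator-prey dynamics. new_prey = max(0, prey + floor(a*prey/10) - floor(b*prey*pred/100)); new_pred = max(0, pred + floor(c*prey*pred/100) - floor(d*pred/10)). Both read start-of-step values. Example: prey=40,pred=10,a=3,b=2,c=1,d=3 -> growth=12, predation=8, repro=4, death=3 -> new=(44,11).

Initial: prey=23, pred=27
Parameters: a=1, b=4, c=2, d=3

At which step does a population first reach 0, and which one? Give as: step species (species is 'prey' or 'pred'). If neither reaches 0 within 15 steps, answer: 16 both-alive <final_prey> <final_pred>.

Step 1: prey: 23+2-24=1; pred: 27+12-8=31
Step 2: prey: 1+0-1=0; pred: 31+0-9=22
First extinction: prey at step 2

Answer: 2 prey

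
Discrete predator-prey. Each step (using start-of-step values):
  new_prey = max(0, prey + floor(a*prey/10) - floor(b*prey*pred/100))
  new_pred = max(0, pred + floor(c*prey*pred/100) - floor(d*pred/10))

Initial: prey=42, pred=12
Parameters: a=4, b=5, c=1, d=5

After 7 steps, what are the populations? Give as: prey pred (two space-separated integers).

Step 1: prey: 42+16-25=33; pred: 12+5-6=11
Step 2: prey: 33+13-18=28; pred: 11+3-5=9
Step 3: prey: 28+11-12=27; pred: 9+2-4=7
Step 4: prey: 27+10-9=28; pred: 7+1-3=5
Step 5: prey: 28+11-7=32; pred: 5+1-2=4
Step 6: prey: 32+12-6=38; pred: 4+1-2=3
Step 7: prey: 38+15-5=48; pred: 3+1-1=3

Answer: 48 3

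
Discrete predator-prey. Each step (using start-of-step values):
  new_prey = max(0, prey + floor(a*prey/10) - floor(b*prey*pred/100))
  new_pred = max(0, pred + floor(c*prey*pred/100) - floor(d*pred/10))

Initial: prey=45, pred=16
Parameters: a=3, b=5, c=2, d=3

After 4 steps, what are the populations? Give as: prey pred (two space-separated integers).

Step 1: prey: 45+13-36=22; pred: 16+14-4=26
Step 2: prey: 22+6-28=0; pred: 26+11-7=30
Step 3: prey: 0+0-0=0; pred: 30+0-9=21
Step 4: prey: 0+0-0=0; pred: 21+0-6=15

Answer: 0 15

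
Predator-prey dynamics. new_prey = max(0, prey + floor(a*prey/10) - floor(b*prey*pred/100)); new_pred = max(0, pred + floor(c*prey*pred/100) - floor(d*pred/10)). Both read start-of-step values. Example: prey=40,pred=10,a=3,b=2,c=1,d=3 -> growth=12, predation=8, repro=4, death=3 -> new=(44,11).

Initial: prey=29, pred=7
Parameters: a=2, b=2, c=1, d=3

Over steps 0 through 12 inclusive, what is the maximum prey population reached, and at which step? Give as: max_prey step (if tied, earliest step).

Step 1: prey: 29+5-4=30; pred: 7+2-2=7
Step 2: prey: 30+6-4=32; pred: 7+2-2=7
Step 3: prey: 32+6-4=34; pred: 7+2-2=7
Step 4: prey: 34+6-4=36; pred: 7+2-2=7
Step 5: prey: 36+7-5=38; pred: 7+2-2=7
Step 6: prey: 38+7-5=40; pred: 7+2-2=7
Step 7: prey: 40+8-5=43; pred: 7+2-2=7
Step 8: prey: 43+8-6=45; pred: 7+3-2=8
Step 9: prey: 45+9-7=47; pred: 8+3-2=9
Step 10: prey: 47+9-8=48; pred: 9+4-2=11
Step 11: prey: 48+9-10=47; pred: 11+5-3=13
Step 12: prey: 47+9-12=44; pred: 13+6-3=16
Max prey = 48 at step 10

Answer: 48 10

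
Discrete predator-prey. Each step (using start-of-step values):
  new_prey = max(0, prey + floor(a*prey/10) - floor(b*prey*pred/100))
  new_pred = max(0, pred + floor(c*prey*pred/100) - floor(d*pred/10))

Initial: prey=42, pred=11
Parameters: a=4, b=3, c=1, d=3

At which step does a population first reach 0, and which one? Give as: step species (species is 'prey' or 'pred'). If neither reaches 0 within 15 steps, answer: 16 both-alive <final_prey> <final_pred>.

Step 1: prey: 42+16-13=45; pred: 11+4-3=12
Step 2: prey: 45+18-16=47; pred: 12+5-3=14
Step 3: prey: 47+18-19=46; pred: 14+6-4=16
Step 4: prey: 46+18-22=42; pred: 16+7-4=19
Step 5: prey: 42+16-23=35; pred: 19+7-5=21
Step 6: prey: 35+14-22=27; pred: 21+7-6=22
Step 7: prey: 27+10-17=20; pred: 22+5-6=21
Step 8: prey: 20+8-12=16; pred: 21+4-6=19
Step 9: prey: 16+6-9=13; pred: 19+3-5=17
Step 10: prey: 13+5-6=12; pred: 17+2-5=14
Step 11: prey: 12+4-5=11; pred: 14+1-4=11
Step 12: prey: 11+4-3=12; pred: 11+1-3=9
Step 13: prey: 12+4-3=13; pred: 9+1-2=8
Step 14: prey: 13+5-3=15; pred: 8+1-2=7
Step 15: prey: 15+6-3=18; pred: 7+1-2=6
No extinction within 15 steps

Answer: 16 both-alive 18 6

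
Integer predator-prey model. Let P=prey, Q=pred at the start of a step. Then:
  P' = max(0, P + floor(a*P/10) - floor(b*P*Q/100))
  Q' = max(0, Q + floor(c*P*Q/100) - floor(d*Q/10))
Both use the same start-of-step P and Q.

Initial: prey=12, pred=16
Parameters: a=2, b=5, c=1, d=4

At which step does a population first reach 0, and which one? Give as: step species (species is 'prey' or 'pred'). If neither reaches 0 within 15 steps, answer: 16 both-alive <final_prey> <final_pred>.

Answer: 16 both-alive 3 2

Derivation:
Step 1: prey: 12+2-9=5; pred: 16+1-6=11
Step 2: prey: 5+1-2=4; pred: 11+0-4=7
Step 3: prey: 4+0-1=3; pred: 7+0-2=5
Step 4: prey: 3+0-0=3; pred: 5+0-2=3
Step 5: prey: 3+0-0=3; pred: 3+0-1=2
Step 6: prey: 3+0-0=3; pred: 2+0-0=2
Steps 7-15: state stable at prey=3, pred=2 (no change)
No extinction within 15 steps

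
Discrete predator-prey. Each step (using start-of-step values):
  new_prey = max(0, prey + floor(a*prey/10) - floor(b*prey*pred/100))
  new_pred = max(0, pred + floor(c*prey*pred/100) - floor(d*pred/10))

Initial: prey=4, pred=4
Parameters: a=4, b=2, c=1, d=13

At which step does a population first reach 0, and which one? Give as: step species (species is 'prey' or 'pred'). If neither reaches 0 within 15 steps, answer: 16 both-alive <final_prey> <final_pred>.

Step 1: prey: 4+1-0=5; pred: 4+0-5=0
First extinction: pred at step 1

Answer: 1 pred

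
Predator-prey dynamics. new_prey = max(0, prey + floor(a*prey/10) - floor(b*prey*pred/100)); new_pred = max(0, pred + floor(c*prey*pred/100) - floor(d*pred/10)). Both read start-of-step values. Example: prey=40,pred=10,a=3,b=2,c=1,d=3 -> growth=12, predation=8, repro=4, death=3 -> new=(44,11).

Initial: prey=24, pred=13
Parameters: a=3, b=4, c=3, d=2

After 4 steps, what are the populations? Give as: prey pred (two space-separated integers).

Step 1: prey: 24+7-12=19; pred: 13+9-2=20
Step 2: prey: 19+5-15=9; pred: 20+11-4=27
Step 3: prey: 9+2-9=2; pred: 27+7-5=29
Step 4: prey: 2+0-2=0; pred: 29+1-5=25

Answer: 0 25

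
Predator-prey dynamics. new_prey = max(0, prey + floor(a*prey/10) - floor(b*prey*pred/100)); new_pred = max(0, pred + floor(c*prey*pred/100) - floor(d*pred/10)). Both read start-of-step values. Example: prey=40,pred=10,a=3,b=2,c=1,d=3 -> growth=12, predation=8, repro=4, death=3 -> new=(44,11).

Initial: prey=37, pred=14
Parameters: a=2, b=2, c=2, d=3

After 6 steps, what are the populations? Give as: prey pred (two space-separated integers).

Step 1: prey: 37+7-10=34; pred: 14+10-4=20
Step 2: prey: 34+6-13=27; pred: 20+13-6=27
Step 3: prey: 27+5-14=18; pred: 27+14-8=33
Step 4: prey: 18+3-11=10; pred: 33+11-9=35
Step 5: prey: 10+2-7=5; pred: 35+7-10=32
Step 6: prey: 5+1-3=3; pred: 32+3-9=26

Answer: 3 26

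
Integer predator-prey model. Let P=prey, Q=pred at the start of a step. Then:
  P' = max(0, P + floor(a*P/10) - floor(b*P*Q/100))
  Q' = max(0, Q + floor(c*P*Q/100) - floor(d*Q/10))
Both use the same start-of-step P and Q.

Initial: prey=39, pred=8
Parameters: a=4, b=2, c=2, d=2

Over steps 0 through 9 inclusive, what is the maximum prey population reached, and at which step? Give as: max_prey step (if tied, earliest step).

Answer: 55 2

Derivation:
Step 1: prey: 39+15-6=48; pred: 8+6-1=13
Step 2: prey: 48+19-12=55; pred: 13+12-2=23
Step 3: prey: 55+22-25=52; pred: 23+25-4=44
Step 4: prey: 52+20-45=27; pred: 44+45-8=81
Step 5: prey: 27+10-43=0; pred: 81+43-16=108
Step 6: prey: 0+0-0=0; pred: 108+0-21=87
Step 7: prey: 0+0-0=0; pred: 87+0-17=70
Step 8: prey: 0+0-0=0; pred: 70+0-14=56
Step 9: prey: 0+0-0=0; pred: 56+0-11=45
Max prey = 55 at step 2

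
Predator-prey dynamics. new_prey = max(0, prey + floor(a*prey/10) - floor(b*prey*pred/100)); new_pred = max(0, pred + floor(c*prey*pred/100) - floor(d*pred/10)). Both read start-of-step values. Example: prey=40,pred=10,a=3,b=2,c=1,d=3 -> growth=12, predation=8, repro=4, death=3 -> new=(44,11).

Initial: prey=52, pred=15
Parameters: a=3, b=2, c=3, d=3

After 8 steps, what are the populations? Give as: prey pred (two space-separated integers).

Step 1: prey: 52+15-15=52; pred: 15+23-4=34
Step 2: prey: 52+15-35=32; pred: 34+53-10=77
Step 3: prey: 32+9-49=0; pred: 77+73-23=127
Step 4: prey: 0+0-0=0; pred: 127+0-38=89
Step 5: prey: 0+0-0=0; pred: 89+0-26=63
Step 6: prey: 0+0-0=0; pred: 63+0-18=45
Step 7: prey: 0+0-0=0; pred: 45+0-13=32
Step 8: prey: 0+0-0=0; pred: 32+0-9=23

Answer: 0 23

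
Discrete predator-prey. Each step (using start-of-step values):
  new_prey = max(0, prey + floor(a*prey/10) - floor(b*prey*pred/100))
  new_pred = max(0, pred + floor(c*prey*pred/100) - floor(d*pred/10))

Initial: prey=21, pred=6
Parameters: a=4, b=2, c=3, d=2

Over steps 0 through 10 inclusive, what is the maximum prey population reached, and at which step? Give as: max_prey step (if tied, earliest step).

Answer: 38 3

Derivation:
Step 1: prey: 21+8-2=27; pred: 6+3-1=8
Step 2: prey: 27+10-4=33; pred: 8+6-1=13
Step 3: prey: 33+13-8=38; pred: 13+12-2=23
Step 4: prey: 38+15-17=36; pred: 23+26-4=45
Step 5: prey: 36+14-32=18; pred: 45+48-9=84
Step 6: prey: 18+7-30=0; pred: 84+45-16=113
Step 7: prey: 0+0-0=0; pred: 113+0-22=91
Step 8: prey: 0+0-0=0; pred: 91+0-18=73
Step 9: prey: 0+0-0=0; pred: 73+0-14=59
Step 10: prey: 0+0-0=0; pred: 59+0-11=48
Max prey = 38 at step 3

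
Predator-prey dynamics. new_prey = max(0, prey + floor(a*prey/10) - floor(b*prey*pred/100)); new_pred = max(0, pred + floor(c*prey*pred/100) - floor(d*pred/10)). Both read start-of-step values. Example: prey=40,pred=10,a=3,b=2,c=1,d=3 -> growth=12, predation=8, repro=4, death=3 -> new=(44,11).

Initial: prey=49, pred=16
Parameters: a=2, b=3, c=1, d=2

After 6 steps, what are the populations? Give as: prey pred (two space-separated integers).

Step 1: prey: 49+9-23=35; pred: 16+7-3=20
Step 2: prey: 35+7-21=21; pred: 20+7-4=23
Step 3: prey: 21+4-14=11; pred: 23+4-4=23
Step 4: prey: 11+2-7=6; pred: 23+2-4=21
Step 5: prey: 6+1-3=4; pred: 21+1-4=18
Step 6: prey: 4+0-2=2; pred: 18+0-3=15

Answer: 2 15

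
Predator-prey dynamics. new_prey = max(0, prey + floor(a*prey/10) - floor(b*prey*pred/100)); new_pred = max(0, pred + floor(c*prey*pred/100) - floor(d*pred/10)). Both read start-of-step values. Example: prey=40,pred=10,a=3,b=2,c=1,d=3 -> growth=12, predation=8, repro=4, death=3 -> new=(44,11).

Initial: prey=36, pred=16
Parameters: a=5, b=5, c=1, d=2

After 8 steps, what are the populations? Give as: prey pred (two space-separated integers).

Answer: 2 8

Derivation:
Step 1: prey: 36+18-28=26; pred: 16+5-3=18
Step 2: prey: 26+13-23=16; pred: 18+4-3=19
Step 3: prey: 16+8-15=9; pred: 19+3-3=19
Step 4: prey: 9+4-8=5; pred: 19+1-3=17
Step 5: prey: 5+2-4=3; pred: 17+0-3=14
Step 6: prey: 3+1-2=2; pred: 14+0-2=12
Step 7: prey: 2+1-1=2; pred: 12+0-2=10
Step 8: prey: 2+1-1=2; pred: 10+0-2=8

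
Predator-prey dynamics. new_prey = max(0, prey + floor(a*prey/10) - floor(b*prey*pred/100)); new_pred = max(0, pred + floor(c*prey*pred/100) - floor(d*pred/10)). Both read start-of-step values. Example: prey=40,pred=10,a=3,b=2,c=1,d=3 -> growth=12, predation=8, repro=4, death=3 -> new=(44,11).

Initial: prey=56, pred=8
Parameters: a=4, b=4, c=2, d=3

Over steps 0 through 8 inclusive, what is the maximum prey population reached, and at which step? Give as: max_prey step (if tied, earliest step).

Step 1: prey: 56+22-17=61; pred: 8+8-2=14
Step 2: prey: 61+24-34=51; pred: 14+17-4=27
Step 3: prey: 51+20-55=16; pred: 27+27-8=46
Step 4: prey: 16+6-29=0; pred: 46+14-13=47
Step 5: prey: 0+0-0=0; pred: 47+0-14=33
Step 6: prey: 0+0-0=0; pred: 33+0-9=24
Step 7: prey: 0+0-0=0; pred: 24+0-7=17
Step 8: prey: 0+0-0=0; pred: 17+0-5=12
Max prey = 61 at step 1

Answer: 61 1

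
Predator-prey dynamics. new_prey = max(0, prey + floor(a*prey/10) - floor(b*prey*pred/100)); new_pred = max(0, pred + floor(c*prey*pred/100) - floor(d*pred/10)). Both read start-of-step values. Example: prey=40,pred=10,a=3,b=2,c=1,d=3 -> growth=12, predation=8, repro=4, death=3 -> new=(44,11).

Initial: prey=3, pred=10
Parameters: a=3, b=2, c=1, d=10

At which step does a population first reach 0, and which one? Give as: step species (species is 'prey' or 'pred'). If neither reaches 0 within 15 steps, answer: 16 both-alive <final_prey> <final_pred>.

Answer: 1 pred

Derivation:
Step 1: prey: 3+0-0=3; pred: 10+0-10=0
First extinction: pred at step 1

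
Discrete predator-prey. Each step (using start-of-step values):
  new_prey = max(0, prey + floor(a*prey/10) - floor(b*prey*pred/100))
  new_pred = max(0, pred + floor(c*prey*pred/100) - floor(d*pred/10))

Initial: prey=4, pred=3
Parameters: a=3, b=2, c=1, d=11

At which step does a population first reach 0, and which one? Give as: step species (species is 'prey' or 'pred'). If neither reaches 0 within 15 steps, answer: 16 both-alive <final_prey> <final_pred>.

Answer: 1 pred

Derivation:
Step 1: prey: 4+1-0=5; pred: 3+0-3=0
First extinction: pred at step 1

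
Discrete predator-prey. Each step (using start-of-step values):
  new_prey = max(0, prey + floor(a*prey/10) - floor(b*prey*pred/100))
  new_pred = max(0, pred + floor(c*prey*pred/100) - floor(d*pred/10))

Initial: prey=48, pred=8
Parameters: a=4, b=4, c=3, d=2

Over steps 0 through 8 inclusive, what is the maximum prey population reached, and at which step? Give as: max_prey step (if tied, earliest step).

Step 1: prey: 48+19-15=52; pred: 8+11-1=18
Step 2: prey: 52+20-37=35; pred: 18+28-3=43
Step 3: prey: 35+14-60=0; pred: 43+45-8=80
Step 4: prey: 0+0-0=0; pred: 80+0-16=64
Step 5: prey: 0+0-0=0; pred: 64+0-12=52
Step 6: prey: 0+0-0=0; pred: 52+0-10=42
Step 7: prey: 0+0-0=0; pred: 42+0-8=34
Step 8: prey: 0+0-0=0; pred: 34+0-6=28
Max prey = 52 at step 1

Answer: 52 1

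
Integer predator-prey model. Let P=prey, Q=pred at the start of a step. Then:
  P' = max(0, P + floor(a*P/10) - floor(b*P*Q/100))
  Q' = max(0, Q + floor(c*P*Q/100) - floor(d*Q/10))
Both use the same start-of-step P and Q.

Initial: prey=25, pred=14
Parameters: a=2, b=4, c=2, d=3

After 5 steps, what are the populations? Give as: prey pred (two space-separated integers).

Answer: 2 9

Derivation:
Step 1: prey: 25+5-14=16; pred: 14+7-4=17
Step 2: prey: 16+3-10=9; pred: 17+5-5=17
Step 3: prey: 9+1-6=4; pred: 17+3-5=15
Step 4: prey: 4+0-2=2; pred: 15+1-4=12
Step 5: prey: 2+0-0=2; pred: 12+0-3=9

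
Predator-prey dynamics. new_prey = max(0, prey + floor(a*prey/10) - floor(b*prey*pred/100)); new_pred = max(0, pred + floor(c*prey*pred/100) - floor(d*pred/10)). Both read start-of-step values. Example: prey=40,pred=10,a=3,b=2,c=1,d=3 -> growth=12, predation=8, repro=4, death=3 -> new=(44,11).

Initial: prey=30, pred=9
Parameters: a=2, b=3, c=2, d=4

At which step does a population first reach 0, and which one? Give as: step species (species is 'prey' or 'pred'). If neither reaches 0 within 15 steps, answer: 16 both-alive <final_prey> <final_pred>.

Answer: 16 both-alive 16 2

Derivation:
Step 1: prey: 30+6-8=28; pred: 9+5-3=11
Step 2: prey: 28+5-9=24; pred: 11+6-4=13
Step 3: prey: 24+4-9=19; pred: 13+6-5=14
Step 4: prey: 19+3-7=15; pred: 14+5-5=14
Step 5: prey: 15+3-6=12; pred: 14+4-5=13
Step 6: prey: 12+2-4=10; pred: 13+3-5=11
Step 7: prey: 10+2-3=9; pred: 11+2-4=9
Step 8: prey: 9+1-2=8; pred: 9+1-3=7
Step 9: prey: 8+1-1=8; pred: 7+1-2=6
Step 10: prey: 8+1-1=8; pred: 6+0-2=4
Step 11: prey: 8+1-0=9; pred: 4+0-1=3
Step 12: prey: 9+1-0=10; pred: 3+0-1=2
Step 13: prey: 10+2-0=12; pred: 2+0-0=2
Step 14: prey: 12+2-0=14; pred: 2+0-0=2
Step 15: prey: 14+2-0=16; pred: 2+0-0=2
No extinction within 15 steps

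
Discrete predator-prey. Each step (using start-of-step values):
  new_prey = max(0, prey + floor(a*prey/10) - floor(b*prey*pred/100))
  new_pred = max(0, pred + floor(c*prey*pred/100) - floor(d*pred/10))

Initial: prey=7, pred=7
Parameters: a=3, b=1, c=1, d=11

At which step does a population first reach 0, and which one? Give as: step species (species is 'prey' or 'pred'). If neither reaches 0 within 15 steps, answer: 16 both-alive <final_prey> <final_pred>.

Answer: 1 pred

Derivation:
Step 1: prey: 7+2-0=9; pred: 7+0-7=0
First extinction: pred at step 1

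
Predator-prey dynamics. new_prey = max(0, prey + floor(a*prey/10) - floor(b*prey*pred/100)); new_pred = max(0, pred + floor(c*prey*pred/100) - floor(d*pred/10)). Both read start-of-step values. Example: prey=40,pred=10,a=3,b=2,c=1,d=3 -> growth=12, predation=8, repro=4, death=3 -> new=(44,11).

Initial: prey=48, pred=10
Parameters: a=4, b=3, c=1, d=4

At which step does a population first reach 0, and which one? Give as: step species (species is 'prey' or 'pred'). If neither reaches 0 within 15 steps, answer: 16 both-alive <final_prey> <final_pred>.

Step 1: prey: 48+19-14=53; pred: 10+4-4=10
Step 2: prey: 53+21-15=59; pred: 10+5-4=11
Step 3: prey: 59+23-19=63; pred: 11+6-4=13
Step 4: prey: 63+25-24=64; pred: 13+8-5=16
Step 5: prey: 64+25-30=59; pred: 16+10-6=20
Step 6: prey: 59+23-35=47; pred: 20+11-8=23
Step 7: prey: 47+18-32=33; pred: 23+10-9=24
Step 8: prey: 33+13-23=23; pred: 24+7-9=22
Step 9: prey: 23+9-15=17; pred: 22+5-8=19
Step 10: prey: 17+6-9=14; pred: 19+3-7=15
Step 11: prey: 14+5-6=13; pred: 15+2-6=11
Step 12: prey: 13+5-4=14; pred: 11+1-4=8
Step 13: prey: 14+5-3=16; pred: 8+1-3=6
Step 14: prey: 16+6-2=20; pred: 6+0-2=4
Step 15: prey: 20+8-2=26; pred: 4+0-1=3
No extinction within 15 steps

Answer: 16 both-alive 26 3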